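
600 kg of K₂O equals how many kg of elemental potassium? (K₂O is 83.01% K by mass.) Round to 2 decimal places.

K = 600 × 0.8301 = 498.06 kg.

498.06 kg K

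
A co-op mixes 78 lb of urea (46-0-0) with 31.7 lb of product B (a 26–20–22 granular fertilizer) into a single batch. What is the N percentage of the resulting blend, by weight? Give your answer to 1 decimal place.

40.2% N

Total mass = 78 + 31.7 = 109.7 lb.
N mass = 46%×78 + 26%×31.7 = 44.122 lb.
% N = 44.122 / 109.7 = 40.2206%.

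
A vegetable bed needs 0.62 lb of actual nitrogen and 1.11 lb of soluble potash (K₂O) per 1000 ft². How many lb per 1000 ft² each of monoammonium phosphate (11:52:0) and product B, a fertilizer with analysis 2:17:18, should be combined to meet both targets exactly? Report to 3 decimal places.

4.515 lb monoammonium phosphate, 6.167 lb product B

With a, b = lb per 1000 ft² of monoammonium phosphate and product B:
N: 0.11·a + 0.02·b = 0.62
K₂O: 0·a + 0.18·b = 1.11
Solving simultaneously: a = 4.51515, b = 6.16667.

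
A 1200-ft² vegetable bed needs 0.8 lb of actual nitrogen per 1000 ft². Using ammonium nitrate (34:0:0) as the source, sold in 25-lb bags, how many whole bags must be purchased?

Product per 1000 ft² = 0.8 / 34% = 2.35294 lb.
Total product = 2.35294 × 1200 / 1000 = 2.82353 lb.
Bags = ⌈2.82353 / 25⌉ = 1.

1 bags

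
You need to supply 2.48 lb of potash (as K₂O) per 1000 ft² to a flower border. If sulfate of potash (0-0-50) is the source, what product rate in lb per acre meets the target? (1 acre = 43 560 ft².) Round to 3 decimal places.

216.058 lb of product per acre

Product per 1000 ft² = 2.48 / 50% = 4.96 lb.
Convert to per acre: 4.96 × 43.56 = 216.0576 lb.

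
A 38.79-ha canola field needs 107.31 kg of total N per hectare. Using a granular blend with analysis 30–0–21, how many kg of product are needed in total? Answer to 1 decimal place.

Product per hectare = 107.31 / 30% = 357.7 kg.
Total product = 357.7 × 38.79 = 13875.18 kg.

13875.2 kg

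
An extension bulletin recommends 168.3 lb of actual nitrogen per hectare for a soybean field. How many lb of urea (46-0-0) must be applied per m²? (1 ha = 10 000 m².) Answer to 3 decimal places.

0.037 lb of product per sq m

Product per hectare = 168.3 / 46% = 365.87 lb.
Convert to per m²: 365.87 × 0.0001 = 0.036587 lb.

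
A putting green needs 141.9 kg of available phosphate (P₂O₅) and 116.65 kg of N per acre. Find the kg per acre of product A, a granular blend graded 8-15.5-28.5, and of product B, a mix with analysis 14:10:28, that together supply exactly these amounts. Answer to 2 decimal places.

Let a = kg of product A, b = kg of product B (per acre).
P₂O₅: 0.155·a + 0.1·b = 141.9
N: 0.08·a + 0.14·b = 116.65
Eliminate a: (row1) − 0.155/0.08·(row2) → -0.17125·b = -84.1094, so b = 491.1496.
Back-substitute: a = (141.9 − 0.1·491.1496) / 0.155 = 598.613.

598.61 kg product A, 491.15 kg product B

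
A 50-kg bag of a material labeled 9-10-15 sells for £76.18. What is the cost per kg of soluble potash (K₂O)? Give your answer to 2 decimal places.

K₂O in bag = 50 × 15% = 7.5 kg.
Cost per kg K₂O = £76.18 / 7.5 = £10.1573.

£10.16 per kg K₂O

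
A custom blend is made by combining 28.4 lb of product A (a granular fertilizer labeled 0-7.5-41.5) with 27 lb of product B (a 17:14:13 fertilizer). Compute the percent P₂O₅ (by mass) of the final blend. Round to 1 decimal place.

Total mass = 28.4 + 27 = 55.4 lb.
P₂O₅ mass = 7.5%×28.4 + 14%×27 = 5.91 lb.
% P₂O₅ = 5.91 / 55.4 = 10.6679%.

10.7% P₂O₅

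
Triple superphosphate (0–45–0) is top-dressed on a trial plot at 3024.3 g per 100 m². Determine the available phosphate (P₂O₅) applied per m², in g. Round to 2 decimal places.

P₂O₅ per 100 m² = 3024.3 × 45% = 1360.93 g.
Convert to per m²: 1360.93 × 0.01 = 13.6093 g.

13.61 g P₂O₅ per sq m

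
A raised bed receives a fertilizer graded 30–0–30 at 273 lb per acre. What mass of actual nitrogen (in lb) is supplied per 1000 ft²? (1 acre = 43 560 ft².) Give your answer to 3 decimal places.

1.880 lb N per thousand sq ft

nitrogen per acre = 273 × 30% = 81.9 lb.
Convert to per 1000 ft²: 81.9 × 0.0229568 = 1.88017 lb.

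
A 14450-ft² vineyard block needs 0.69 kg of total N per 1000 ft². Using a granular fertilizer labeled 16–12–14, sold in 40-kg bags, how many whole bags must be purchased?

Product per 1000 ft² = 0.69 / 16% = 4.3125 kg.
Total product = 4.3125 × 14450 / 1000 = 62.3156 kg.
Bags = ⌈62.3156 / 40⌉ = 2.

2 bags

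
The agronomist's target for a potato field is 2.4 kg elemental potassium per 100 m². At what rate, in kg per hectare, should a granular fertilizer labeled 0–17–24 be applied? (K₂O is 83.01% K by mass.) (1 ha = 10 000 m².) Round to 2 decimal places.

1204.67 kg of product per hectare

As K₂O: 2.4 / 0.8301 = 2.89122 kg per 100 m².
Product per 100 m² = 2.89122 / 24% = 12.0467 kg.
Convert to per hectare: 12.0467 × 100 = 1204.674 kg.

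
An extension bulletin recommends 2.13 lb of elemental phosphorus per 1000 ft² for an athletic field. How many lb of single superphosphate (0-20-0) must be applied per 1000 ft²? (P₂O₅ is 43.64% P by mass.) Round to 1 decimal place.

24.4 lb of product per thousand sq ft

As P₂O₅: 2.13 / 0.4364 = 4.88084 lb per 1000 ft².
Product per 1000 ft² = 4.88084 / 20% = 24.4042 lb.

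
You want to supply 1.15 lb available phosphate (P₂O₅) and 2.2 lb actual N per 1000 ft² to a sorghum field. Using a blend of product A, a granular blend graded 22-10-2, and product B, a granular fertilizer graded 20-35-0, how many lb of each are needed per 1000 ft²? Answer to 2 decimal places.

Let a = lb of product A, b = lb of product B (per 1000 ft²).
P₂O₅: 0.1·a + 0.35·b = 1.15
N: 0.22·a + 0.2·b = 2.2
From row1: a = (1.15 − 0.35·b) / 0.1.
Into row2: 0.22·(1.15 − 0.35·b)/0.1 + 0.2·b = 2.2 → b = 0.578947, a = 9.47368.

9.47 lb product A, 0.58 lb product B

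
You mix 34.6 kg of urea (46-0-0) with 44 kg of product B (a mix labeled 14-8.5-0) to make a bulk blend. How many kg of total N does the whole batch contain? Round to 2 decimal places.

22.08 kg N

N mass = 46%×34.6 + 14%×44 = 22.076 kg.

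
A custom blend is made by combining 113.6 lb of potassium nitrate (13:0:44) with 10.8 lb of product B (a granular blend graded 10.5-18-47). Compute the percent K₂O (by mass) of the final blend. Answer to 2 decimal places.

44.26% K₂O

Total mass = 113.6 + 10.8 = 124.4 lb.
K₂O mass = 44%×113.6 + 47%×10.8 = 55.06 lb.
% K₂O = 55.06 / 124.4 = 44.2605%.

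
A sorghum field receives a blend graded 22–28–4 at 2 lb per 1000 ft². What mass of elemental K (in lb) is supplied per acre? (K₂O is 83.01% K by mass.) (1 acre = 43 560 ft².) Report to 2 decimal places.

2.89 lb K per acre

K₂O per 1000 ft² = 2 × 4% = 0.08 lb.
Elemental K = 0.08 × 0.8301 = 0.066408 lb per 1000 ft².
Convert to per acre: 0.066408 × 43.56 = 2.89273 lb.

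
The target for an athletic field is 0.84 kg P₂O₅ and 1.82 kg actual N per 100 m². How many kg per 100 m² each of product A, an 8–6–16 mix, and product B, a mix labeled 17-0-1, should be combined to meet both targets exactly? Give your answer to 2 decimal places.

Let a = kg of product A, b = kg of product B (per 100 m²).
P₂O₅: 0.06·a + 0·b = 0.84
N: 0.08·a + 0.17·b = 1.82
Eliminate b: (row1) − 0/0.17·(row2) → 0.06·a = 0.84, so a = 14.
Then b = (1.82 − 0.08·14) / 0.17 = 4.11765.

14.00 kg product A, 4.12 kg product B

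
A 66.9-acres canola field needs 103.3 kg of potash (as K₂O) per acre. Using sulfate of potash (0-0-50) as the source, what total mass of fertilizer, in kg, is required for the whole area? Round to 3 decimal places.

13821.540 kg

Product per acre = 103.3 / 50% = 206.6 kg.
Total product = 206.6 × 66.9 = 13821.54 kg.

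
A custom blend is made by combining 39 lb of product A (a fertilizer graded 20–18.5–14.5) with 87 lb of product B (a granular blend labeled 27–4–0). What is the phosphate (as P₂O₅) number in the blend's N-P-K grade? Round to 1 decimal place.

8.5% P₂O₅

Total mass = 39 + 87 = 126 lb.
P₂O₅ mass = 18.5%×39 + 4%×87 = 10.695 lb.
% P₂O₅ = 10.695 / 126 = 8.4881%.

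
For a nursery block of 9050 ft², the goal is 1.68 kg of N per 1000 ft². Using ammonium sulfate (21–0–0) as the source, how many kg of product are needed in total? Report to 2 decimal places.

Product per 1000 ft² = 1.68 / 21% = 8 kg.
Total product = 8 × 9050 / 1000 = 72.4 kg.

72.40 kg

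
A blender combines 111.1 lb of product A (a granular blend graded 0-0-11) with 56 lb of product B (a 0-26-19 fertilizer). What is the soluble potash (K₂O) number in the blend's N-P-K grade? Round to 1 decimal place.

Total mass = 111.1 + 56 = 167.1 lb.
K₂O mass = 11%×111.1 + 19%×56 = 22.861 lb.
% K₂O = 22.861 / 167.1 = 13.681%.

13.7% K₂O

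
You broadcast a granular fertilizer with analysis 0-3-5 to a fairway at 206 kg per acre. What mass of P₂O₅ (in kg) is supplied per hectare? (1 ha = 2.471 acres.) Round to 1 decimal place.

15.3 kg P₂O₅ per hectare

P₂O₅ per acre = 206 × 3% = 6.18 kg.
Convert to per hectare: 6.18 × 2.471 = 15.2708 kg.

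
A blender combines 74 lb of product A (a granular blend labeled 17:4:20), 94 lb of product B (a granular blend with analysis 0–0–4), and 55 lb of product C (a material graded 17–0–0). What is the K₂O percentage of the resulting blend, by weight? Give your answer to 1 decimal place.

Total mass = 74 + 94 + 55 = 223 lb.
K₂O mass = 20%×74 + 4%×94 + 0%×55 = 18.56 lb.
% K₂O = 18.56 / 223 = 8.32287%.

8.3% K₂O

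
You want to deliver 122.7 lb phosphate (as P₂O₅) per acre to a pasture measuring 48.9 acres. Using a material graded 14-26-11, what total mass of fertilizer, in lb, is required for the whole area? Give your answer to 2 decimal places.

23077.04 lb

Product per acre = 122.7 / 26% = 471.923 lb.
Total product = 471.923 × 48.9 = 23077.038 lb.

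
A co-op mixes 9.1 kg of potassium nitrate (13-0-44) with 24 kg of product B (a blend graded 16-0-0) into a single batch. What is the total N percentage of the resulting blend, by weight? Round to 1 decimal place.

15.2% N

Total mass = 9.1 + 24 = 33.1 kg.
N mass = 13%×9.1 + 16%×24 = 5.023 kg.
% N = 5.023 / 33.1 = 15.1752%.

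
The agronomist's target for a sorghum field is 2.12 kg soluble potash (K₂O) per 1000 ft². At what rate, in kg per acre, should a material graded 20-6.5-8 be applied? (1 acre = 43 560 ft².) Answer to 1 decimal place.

1154.3 kg of product per acre

Product per 1000 ft² = 2.12 / 8% = 26.5 kg.
Convert to per acre: 26.5 × 43.56 = 1154.34 kg.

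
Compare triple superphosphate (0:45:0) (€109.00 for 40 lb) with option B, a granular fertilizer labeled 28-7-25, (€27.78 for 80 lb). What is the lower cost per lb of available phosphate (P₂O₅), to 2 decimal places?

€4.96 per lb P₂O₅ (option B)

triple superphosphate: P₂O₅ per bag = 40 × 45% = 18 lb; cost = 109.00 / 18 = €6.0556/lb P₂O₅.
option B: P₂O₅ per bag = 80 × 7% = 5.6 lb; cost = 27.78 / 5.6 = €4.9607/lb P₂O₅.
option B is cheaper.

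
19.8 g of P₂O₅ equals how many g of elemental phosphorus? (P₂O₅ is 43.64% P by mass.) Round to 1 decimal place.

P = 19.8 × 0.4364 = 8.64072 g.

8.6 g P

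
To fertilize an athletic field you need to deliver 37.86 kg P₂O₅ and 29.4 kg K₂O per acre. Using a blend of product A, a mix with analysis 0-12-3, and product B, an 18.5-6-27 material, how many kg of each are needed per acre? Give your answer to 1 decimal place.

Let a = kg of product A, b = kg of product B (per acre).
P₂O₅: 0.12·a + 0.06·b = 37.86
K₂O: 0.03·a + 0.27·b = 29.4
From row1: a = (37.86 − 0.06·b) / 0.12.
Into row2: 0.03·(37.86 − 0.06·b)/0.12 + 0.27·b = 29.4 → b = 78.1765, a = 276.412.

276.4 kg product A, 78.2 kg product B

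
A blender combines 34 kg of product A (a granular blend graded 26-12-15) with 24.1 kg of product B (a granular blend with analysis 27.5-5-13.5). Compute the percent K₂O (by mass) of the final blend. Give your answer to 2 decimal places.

14.38% K₂O

Total mass = 34 + 24.1 = 58.1 kg.
K₂O mass = 15%×34 + 13.5%×24.1 = 8.3535 kg.
% K₂O = 8.3535 / 58.1 = 14.3778%.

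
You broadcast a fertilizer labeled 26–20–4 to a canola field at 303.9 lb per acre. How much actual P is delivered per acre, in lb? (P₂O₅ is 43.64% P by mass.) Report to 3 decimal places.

P₂O₅ per acre = 303.9 × 20% = 60.78 lb.
Elemental P = 60.78 × 0.4364 = 26.5244 lb per acre.

26.524 lb P per acre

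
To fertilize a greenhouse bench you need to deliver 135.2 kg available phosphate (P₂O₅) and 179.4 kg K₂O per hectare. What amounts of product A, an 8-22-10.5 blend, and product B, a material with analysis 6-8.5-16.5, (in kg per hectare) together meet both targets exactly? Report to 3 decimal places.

With a, b = kg per hectare of product A and product B:
P₂O₅: 0.22·a + 0.085·b = 135.2
K₂O: 0.105·a + 0.165·b = 179.4
Eliminate b: (row1) − 0.085/0.165·(row2) → 0.165909·a = 42.7818, so a = 257.86301.
Then b = (179.4 − 0.105·257.86301) / 0.165 = 923.1781.

257.863 kg product A, 923.178 kg product B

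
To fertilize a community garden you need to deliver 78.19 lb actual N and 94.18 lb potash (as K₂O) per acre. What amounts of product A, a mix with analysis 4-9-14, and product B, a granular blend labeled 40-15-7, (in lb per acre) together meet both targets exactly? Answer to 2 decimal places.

With a, b = lb per acre of product A and product B:
N: 0.04·a + 0.4·b = 78.19
K₂O: 0.14·a + 0.07·b = 94.18
From row1: a = (78.19 − 0.4·b) / 0.04.
Into row2: 0.14·(78.19 − 0.4·b)/0.04 + 0.07·b = 94.18 → b = 134.951, a = 605.239.

605.24 lb product A, 134.95 lb product B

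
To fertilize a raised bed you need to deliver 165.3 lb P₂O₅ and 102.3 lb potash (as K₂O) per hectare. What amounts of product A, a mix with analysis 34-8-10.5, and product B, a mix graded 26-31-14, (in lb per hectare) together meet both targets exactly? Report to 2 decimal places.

401.45 lb product A, 429.63 lb product B

Per-hectare balance (a = product A, b = product B):
P₂O₅: 0.08·a + 0.31·b = 165.3
K₂O: 0.105·a + 0.14·b = 102.3
From row1: a = (165.3 − 0.31·b) / 0.08.
Into row2: 0.105·(165.3 − 0.31·b)/0.08 + 0.14·b = 102.3 → b = 429.625, a = 401.452.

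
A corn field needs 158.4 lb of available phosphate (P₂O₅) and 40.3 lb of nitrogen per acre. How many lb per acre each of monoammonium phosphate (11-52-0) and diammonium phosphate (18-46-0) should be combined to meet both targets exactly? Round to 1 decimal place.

232.0 lb monoammonium phosphate, 82.1 lb diammonium phosphate

Let a = lb of monoammonium phosphate, b = lb of diammonium phosphate (per acre).
P₂O₅: 0.52·a + 0.46·b = 158.4
N: 0.11·a + 0.18·b = 40.3
From row1: a = (158.4 − 0.46·b) / 0.52.
Into row2: 0.11·(158.4 − 0.46·b)/0.52 + 0.18·b = 40.3 → b = 82.1395, a = 231.953.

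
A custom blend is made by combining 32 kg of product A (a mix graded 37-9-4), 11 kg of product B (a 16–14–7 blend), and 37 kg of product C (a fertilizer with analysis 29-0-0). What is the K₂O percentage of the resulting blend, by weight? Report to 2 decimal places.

2.56% K₂O

Total mass = 32 + 11 + 37 = 80 kg.
K₂O mass = 4%×32 + 7%×11 + 0%×37 = 2.05 kg.
% K₂O = 2.05 / 80 = 2.5625%.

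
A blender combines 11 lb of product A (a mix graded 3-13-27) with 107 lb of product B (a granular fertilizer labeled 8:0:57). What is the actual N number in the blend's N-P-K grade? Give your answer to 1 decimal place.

Total mass = 11 + 107 = 118 lb.
N mass = 3%×11 + 8%×107 = 8.89 lb.
% N = 8.89 / 118 = 7.5339%.

7.5% N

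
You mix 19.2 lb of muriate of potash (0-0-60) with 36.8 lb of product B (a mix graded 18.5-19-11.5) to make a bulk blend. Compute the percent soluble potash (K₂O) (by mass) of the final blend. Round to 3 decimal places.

Total mass = 19.2 + 36.8 = 56 lb.
K₂O mass = 60%×19.2 + 11.5%×36.8 = 15.752 lb.
% K₂O = 15.752 / 56 = 28.1286%.

28.129% K₂O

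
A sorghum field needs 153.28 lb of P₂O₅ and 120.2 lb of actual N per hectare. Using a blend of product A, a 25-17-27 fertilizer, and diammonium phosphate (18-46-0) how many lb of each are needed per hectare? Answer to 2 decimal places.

328.22 lb product A, 211.92 lb diammonium phosphate

Let a = lb of product A, b = lb of diammonium phosphate (per hectare).
P₂O₅: 0.17·a + 0.46·b = 153.28
N: 0.25·a + 0.18·b = 120.2
From row1: a = (153.28 − 0.46·b) / 0.17.
Into row2: 0.25·(153.28 − 0.46·b)/0.17 + 0.18·b = 120.2 → b = 211.919, a = 328.218.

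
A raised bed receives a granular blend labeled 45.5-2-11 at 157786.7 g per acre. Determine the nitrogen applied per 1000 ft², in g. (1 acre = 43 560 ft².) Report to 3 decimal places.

nitrogen per acre = 157786.7 × 45.5% = 71792.9 g.
Convert to per 1000 ft²: 71792.9 × 0.0229568 = 1648.1393 g.

1648.139 g N per thousand sq ft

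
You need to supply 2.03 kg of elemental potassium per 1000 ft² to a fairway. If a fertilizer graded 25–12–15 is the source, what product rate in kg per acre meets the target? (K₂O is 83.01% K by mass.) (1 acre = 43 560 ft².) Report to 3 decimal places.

710.170 kg of product per acre

As K₂O: 2.03 / 0.8301 = 2.44549 kg per 1000 ft².
Product per 1000 ft² = 2.44549 / 15% = 16.3033 kg.
Convert to per acre: 16.3033 × 43.56 = 710.1699 kg.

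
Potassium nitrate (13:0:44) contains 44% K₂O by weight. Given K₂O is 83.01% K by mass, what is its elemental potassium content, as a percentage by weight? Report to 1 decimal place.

36.5% K

%K = 44 × 0.8301 = 36.5244%.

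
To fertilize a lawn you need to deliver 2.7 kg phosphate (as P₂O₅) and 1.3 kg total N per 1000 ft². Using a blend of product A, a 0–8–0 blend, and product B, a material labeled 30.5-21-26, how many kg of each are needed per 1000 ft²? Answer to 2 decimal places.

22.56 kg product A, 4.26 kg product B

Per-1000 ft² balance (a = product A, b = product B):
P₂O₅: 0.08·a + 0.21·b = 2.7
N: 0·a + 0.305·b = 1.3
Solving simultaneously: a = 22.5615, b = 4.2623.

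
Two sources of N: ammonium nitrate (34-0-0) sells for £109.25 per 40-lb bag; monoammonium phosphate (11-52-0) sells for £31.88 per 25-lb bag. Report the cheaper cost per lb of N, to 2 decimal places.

£8.03 per lb N (ammonium nitrate)

ammonium nitrate: N per bag = 40 × 34% = 13.6 lb; cost = 109.25 / 13.6 = £8.0331/lb N.
monoammonium phosphate: N per bag = 25 × 11% = 2.75 lb; cost = 31.88 / 2.75 = £11.5927/lb N.
ammonium nitrate is cheaper.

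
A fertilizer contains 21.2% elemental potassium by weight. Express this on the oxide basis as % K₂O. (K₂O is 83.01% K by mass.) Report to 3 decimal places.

%K₂O = 21.2 / 0.8301 = 25.5391%.

25.539% K₂O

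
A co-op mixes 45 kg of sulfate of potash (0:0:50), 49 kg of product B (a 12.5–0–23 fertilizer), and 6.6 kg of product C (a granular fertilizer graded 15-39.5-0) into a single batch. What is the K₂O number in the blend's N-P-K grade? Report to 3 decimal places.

Total mass = 45 + 49 + 6.6 = 100.6 kg.
K₂O mass = 50%×45 + 23%×49 + 0%×6.6 = 33.77 kg.
% K₂O = 33.77 / 100.6 = 33.5686%.

33.569% K₂O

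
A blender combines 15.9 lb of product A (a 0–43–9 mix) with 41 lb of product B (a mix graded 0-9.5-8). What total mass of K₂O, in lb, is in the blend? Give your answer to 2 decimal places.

K₂O mass = 9%×15.9 + 8%×41 = 4.711 lb.

4.71 lb K₂O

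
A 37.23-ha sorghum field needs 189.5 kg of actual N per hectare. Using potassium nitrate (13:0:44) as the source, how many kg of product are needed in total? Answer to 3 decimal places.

Product per hectare = 189.5 / 13% = 1457.69 kg.
Total product = 1457.69 × 37.23 = 54269.8846 kg.

54269.885 kg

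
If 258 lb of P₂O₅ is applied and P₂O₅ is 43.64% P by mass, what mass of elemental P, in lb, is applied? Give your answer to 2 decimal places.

112.59 lb P

P = 258 × 0.4364 = 112.591 lb.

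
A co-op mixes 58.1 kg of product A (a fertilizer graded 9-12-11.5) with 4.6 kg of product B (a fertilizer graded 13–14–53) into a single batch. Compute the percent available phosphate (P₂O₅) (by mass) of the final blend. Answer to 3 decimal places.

Total mass = 58.1 + 4.6 = 62.7 kg.
P₂O₅ mass = 12%×58.1 + 14%×4.6 = 7.616 kg.
% P₂O₅ = 7.616 / 62.7 = 12.1467%.

12.147% P₂O₅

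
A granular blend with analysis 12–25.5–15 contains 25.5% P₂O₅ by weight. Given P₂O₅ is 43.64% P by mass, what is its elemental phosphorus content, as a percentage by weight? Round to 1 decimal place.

11.1% P

%P = 25.5 × 0.4364 = 11.1282%.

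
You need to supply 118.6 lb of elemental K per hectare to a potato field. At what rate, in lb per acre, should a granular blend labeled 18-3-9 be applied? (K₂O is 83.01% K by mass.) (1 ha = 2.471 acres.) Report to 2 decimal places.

642.45 lb of product per acre

As K₂O: 118.6 / 0.8301 = 142.874 lb per hectare.
Product per hectare = 142.874 / 9% = 1587.49 lb.
Convert to per acre: 1587.49 × 0.404694 = 642.4495 lb.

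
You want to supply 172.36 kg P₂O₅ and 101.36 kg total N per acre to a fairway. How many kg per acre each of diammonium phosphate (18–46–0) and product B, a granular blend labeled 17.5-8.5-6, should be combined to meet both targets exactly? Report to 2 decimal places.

With a, b = kg per acre of diammonium phosphate and product B:
P₂O₅: 0.46·a + 0.085·b = 172.36
N: 0.18·a + 0.175·b = 101.36
Solving simultaneously: a = 330.482, b = 239.276.

330.48 kg diammonium phosphate, 239.28 kg product B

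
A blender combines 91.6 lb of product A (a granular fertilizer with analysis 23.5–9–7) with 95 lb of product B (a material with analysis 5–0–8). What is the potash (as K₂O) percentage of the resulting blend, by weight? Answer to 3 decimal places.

Total mass = 91.6 + 95 = 186.6 lb.
K₂O mass = 7%×91.6 + 8%×95 = 14.012 lb.
% K₂O = 14.012 / 186.6 = 7.50911%.

7.509% K₂O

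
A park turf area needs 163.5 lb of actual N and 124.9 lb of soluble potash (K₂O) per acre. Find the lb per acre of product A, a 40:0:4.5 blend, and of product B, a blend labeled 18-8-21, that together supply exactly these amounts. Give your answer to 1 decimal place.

Let a = lb of product A, b = lb of product B (per acre).
N: 0.4·a + 0.18·b = 163.5
K₂O: 0.045·a + 0.21·b = 124.9
From row1: a = (163.5 − 0.18·b) / 0.4.
Into row2: 0.045·(163.5 − 0.18·b)/0.4 + 0.21·b = 124.9 → b = 561.298, a = 156.166.

156.2 lb product A, 561.3 lb product B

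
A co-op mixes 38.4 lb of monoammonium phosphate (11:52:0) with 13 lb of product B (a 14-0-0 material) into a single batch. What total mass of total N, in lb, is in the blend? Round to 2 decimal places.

N mass = 11%×38.4 + 14%×13 = 6.044 lb.

6.04 lb N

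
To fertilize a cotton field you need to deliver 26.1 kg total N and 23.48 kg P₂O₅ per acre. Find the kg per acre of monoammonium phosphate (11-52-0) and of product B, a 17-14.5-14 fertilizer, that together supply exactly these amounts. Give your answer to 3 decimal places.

2.859 kg monoammonium phosphate, 151.680 kg product B

With a, b = kg per acre of monoammonium phosphate and product B:
N: 0.11·a + 0.17·b = 26.1
P₂O₅: 0.52·a + 0.145·b = 23.48
From row1: a = (26.1 − 0.17·b) / 0.11.
Into row2: 0.52·(26.1 − 0.17·b)/0.11 + 0.145·b = 23.48 → b = 151.6798, a = 2.85852.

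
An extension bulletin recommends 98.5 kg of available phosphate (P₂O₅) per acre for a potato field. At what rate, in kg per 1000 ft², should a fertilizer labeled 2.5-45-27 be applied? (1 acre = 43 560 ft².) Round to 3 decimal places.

5.025 kg of product per thousand sq ft

Product per acre = 98.5 / 45% = 218.889 kg.
Convert to per 1000 ft²: 218.889 × 0.0229568 = 5.024997 kg.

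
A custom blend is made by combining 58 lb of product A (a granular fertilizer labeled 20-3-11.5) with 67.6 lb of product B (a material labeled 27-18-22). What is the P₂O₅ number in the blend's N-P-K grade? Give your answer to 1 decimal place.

11.1% P₂O₅

Total mass = 58 + 67.6 = 125.6 lb.
P₂O₅ mass = 3%×58 + 18%×67.6 = 13.908 lb.
% P₂O₅ = 13.908 / 125.6 = 11.0732%.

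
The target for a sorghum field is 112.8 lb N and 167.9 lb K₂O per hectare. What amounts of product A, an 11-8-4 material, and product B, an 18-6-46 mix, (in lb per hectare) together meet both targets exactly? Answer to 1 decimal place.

Let a = lb of product A, b = lb of product B (per hectare).
N: 0.11·a + 0.18·b = 112.8
K₂O: 0.04·a + 0.46·b = 167.9
Eliminate b: (row1) − 0.18/0.46·(row2) → 0.0943478·a = 47.1, so a = 499.217.
Then b = (167.9 − 0.04·499.217) / 0.46 = 321.59.

499.2 lb product A, 321.6 lb product B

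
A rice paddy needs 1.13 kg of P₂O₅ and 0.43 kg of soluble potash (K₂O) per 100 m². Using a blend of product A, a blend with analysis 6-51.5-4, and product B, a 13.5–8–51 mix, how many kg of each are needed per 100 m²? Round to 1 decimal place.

2.1 kg product A, 0.7 kg product B

Let a = kg of product A, b = kg of product B (per 100 m²).
P₂O₅: 0.515·a + 0.08·b = 1.13
K₂O: 0.04·a + 0.51·b = 0.43
From row1: a = (1.13 − 0.08·b) / 0.515.
Into row2: 0.04·(1.13 − 0.08·b)/0.515 + 0.51·b = 0.43 → b = 0.679322, a = 2.08865.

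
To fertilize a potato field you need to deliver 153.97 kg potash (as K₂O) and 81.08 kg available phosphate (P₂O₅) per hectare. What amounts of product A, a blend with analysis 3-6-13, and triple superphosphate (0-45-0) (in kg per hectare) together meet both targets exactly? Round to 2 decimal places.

Let a = kg of product A, b = kg of triple superphosphate (per hectare).
K₂O: 0.13·a + 0·b = 153.97
P₂O₅: 0.06·a + 0.45·b = 81.08
From row1: a = (153.97 − 0·b) / 0.13.
Into row2: 0.06·(153.97 − 0·b)/0.13 + 0.45·b = 81.08 → b = 22.2598, a = 1184.3846.

1184.38 kg product A, 22.26 kg triple superphosphate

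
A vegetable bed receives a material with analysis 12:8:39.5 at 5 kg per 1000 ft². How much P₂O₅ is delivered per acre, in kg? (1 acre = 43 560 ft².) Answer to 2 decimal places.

P₂O₅ per 1000 ft² = 5 × 8% = 0.4 kg.
Convert to per acre: 0.4 × 43.56 = 17.424 kg.

17.42 kg P₂O₅ per acre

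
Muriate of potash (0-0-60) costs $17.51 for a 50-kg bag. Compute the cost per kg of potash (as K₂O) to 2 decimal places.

$0.58 per kg K₂O

K₂O in bag = 50 × 60% = 30 kg.
Cost per kg K₂O = $17.51 / 30 = $0.5837.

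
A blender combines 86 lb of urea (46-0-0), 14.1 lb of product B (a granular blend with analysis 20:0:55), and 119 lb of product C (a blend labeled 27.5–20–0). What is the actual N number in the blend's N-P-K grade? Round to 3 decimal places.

34.279% N

Total mass = 86 + 14.1 + 119 = 219.1 lb.
N mass = 46%×86 + 20%×14.1 + 27.5%×119 = 75.105 lb.
% N = 75.105 / 219.1 = 34.2789%.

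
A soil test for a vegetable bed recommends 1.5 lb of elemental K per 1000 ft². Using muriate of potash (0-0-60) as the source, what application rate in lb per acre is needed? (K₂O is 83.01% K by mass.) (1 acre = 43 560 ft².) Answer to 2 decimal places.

131.19 lb of product per acre

As K₂O: 1.5 / 0.8301 = 1.80701 lb per 1000 ft².
Product per 1000 ft² = 1.80701 / 60% = 3.01169 lb.
Convert to per acre: 3.01169 × 43.56 = 131.189 lb.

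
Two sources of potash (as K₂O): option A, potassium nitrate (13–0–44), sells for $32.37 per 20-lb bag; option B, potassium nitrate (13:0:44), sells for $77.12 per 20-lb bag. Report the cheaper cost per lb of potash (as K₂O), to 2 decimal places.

$3.68 per lb K₂O (option A)

option A: K₂O per bag = 20 × 44% = 8.8 lb; cost = 32.37 / 8.8 = $3.6784/lb K₂O.
option B: K₂O per bag = 20 × 44% = 8.8 lb; cost = 77.12 / 8.8 = $8.7636/lb K₂O.
option A is cheaper.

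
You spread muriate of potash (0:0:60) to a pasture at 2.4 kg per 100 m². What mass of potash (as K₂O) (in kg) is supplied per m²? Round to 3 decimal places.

0.014 kg K₂O per sq m

K₂O per 100 m² = 2.4 × 60% = 1.44 kg.
Convert to per m²: 1.44 × 0.01 = 0.0144 kg.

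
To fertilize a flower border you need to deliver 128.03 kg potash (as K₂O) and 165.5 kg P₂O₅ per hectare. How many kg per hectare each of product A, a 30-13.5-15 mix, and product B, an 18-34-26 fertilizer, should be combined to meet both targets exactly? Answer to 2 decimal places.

31.46 kg product A, 474.27 kg product B

Let a = kg of product A, b = kg of product B (per hectare).
K₂O: 0.15·a + 0.26·b = 128.03
P₂O₅: 0.135·a + 0.34·b = 165.5
From row1: a = (128.03 − 0.26·b) / 0.15.
Into row2: 0.135·(128.03 − 0.26·b)/0.15 + 0.34·b = 165.5 → b = 474.274, a = 31.4591.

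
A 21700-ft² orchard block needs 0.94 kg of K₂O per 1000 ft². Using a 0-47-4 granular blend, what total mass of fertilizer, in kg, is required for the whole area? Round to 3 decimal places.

509.950 kg

Product per 1000 ft² = 0.94 / 4% = 23.5 kg.
Total product = 23.5 × 21700 / 1000 = 509.95 kg.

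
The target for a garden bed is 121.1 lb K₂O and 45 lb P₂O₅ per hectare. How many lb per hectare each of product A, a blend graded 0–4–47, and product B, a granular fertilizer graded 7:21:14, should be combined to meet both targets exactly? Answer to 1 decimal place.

205.5 lb product A, 175.1 lb product B

With a, b = lb per hectare of product A and product B:
K₂O: 0.47·a + 0.14·b = 121.1
P₂O₅: 0.04·a + 0.21·b = 45
Eliminate a: (row1) − 0.47/0.04·(row2) → -2.3275·b = -407.65, so b = 175.145.
Back-substitute: a = (121.1 − 0.14·175.145) / 0.47 = 205.489.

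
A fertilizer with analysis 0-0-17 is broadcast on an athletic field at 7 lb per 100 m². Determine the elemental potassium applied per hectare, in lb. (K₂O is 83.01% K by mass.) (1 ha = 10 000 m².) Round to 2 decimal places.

98.78 lb K per hectare

K₂O per 100 m² = 7 × 17% = 1.19 lb.
Elemental K = 1.19 × 0.8301 = 0.987819 lb per 100 m².
Convert to per hectare: 0.987819 × 100 = 98.7819 lb.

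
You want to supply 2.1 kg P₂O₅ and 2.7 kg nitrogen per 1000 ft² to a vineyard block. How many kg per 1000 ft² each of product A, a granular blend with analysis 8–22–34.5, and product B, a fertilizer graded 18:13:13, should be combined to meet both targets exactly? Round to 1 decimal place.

0.9 kg product A, 14.6 kg product B

Per-1000 ft² balance (a = product A, b = product B):
P₂O₅: 0.22·a + 0.13·b = 2.1
N: 0.08·a + 0.18·b = 2.7
From row1: a = (2.1 − 0.13·b) / 0.22.
Into row2: 0.08·(2.1 − 0.13·b)/0.22 + 0.18·b = 2.7 → b = 14.589, a = 0.924658.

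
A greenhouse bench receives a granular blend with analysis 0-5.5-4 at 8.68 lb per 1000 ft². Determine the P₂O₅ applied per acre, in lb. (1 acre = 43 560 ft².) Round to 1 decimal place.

20.8 lb P₂O₅ per acre

P₂O₅ per 1000 ft² = 8.68 × 5.5% = 0.4774 lb.
Convert to per acre: 0.4774 × 43.56 = 20.7955 lb.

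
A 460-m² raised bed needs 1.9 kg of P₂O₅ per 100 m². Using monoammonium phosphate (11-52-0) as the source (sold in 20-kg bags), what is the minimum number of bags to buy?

1 bags

Product per 100 m² = 1.9 / 52% = 3.65385 kg.
Total product = 3.65385 × 460 / 100 = 16.8077 kg.
Bags = ⌈16.8077 / 20⌉ = 1.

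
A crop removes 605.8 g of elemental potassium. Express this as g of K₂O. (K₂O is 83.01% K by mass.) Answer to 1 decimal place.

K₂O = 605.8 / 0.8301 = 729.792 g.

729.8 g K₂O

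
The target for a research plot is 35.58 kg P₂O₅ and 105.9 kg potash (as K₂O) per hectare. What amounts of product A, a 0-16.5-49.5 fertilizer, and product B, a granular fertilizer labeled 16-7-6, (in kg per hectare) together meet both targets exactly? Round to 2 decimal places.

213.26 kg product A, 5.60 kg product B

Per-hectare balance (a = product A, b = product B):
P₂O₅: 0.165·a + 0.07·b = 35.58
K₂O: 0.495·a + 0.06·b = 105.9
From row1: a = (35.58 − 0.07·b) / 0.165.
Into row2: 0.495·(35.58 − 0.07·b)/0.165 + 0.06·b = 105.9 → b = 5.6, a = 213.261.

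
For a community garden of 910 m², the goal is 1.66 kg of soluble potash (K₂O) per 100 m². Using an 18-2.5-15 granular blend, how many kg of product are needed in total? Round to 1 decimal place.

100.7 kg

Product per 100 m² = 1.66 / 15% = 11.0667 kg.
Total product = 11.0667 × 910 / 100 = 100.707 kg.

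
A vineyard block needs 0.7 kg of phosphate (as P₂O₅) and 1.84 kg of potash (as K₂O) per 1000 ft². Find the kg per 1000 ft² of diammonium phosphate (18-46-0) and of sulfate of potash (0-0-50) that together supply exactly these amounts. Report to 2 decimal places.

Per-1000 ft² balance (a = diammonium phosphate, b = sulfate of potash):
P₂O₅: 0.46·a + 0·b = 0.7
K₂O: 0·a + 0.5·b = 1.84
Solving simultaneously: a = 1.52174, b = 3.68.

1.52 kg diammonium phosphate, 3.68 kg sulfate of potash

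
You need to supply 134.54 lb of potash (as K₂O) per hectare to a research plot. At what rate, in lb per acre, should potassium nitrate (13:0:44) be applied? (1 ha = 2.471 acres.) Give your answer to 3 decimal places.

Product per hectare = 134.54 / 44% = 305.773 lb.
Convert to per acre: 305.773 × 0.404694 = 123.7445 lb.

123.745 lb of product per acre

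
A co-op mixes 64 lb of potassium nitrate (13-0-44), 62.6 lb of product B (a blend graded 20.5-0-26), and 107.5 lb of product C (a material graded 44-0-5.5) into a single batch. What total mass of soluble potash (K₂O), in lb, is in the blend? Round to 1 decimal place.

50.3 lb K₂O

K₂O mass = 44%×64 + 26%×62.6 + 5.5%×107.5 = 50.3485 lb.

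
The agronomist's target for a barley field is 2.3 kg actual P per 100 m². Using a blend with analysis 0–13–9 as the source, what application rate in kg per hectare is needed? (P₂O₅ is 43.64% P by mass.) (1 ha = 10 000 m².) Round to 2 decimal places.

As P₂O₅: 2.3 / 0.4364 = 5.27039 kg per 100 m².
Product per 100 m² = 5.27039 / 13% = 40.5415 kg.
Convert to per hectare: 40.5415 × 100 = 4054.149 kg.

4054.15 kg of product per hectare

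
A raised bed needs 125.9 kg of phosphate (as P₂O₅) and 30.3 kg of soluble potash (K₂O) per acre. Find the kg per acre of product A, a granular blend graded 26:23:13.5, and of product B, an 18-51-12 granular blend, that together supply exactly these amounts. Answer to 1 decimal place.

8.4 kg product A, 243.1 kg product B

Let a = kg of product A, b = kg of product B (per acre).
P₂O₅: 0.23·a + 0.51·b = 125.9
K₂O: 0.135·a + 0.12·b = 30.3
Eliminate b: (row1) − 0.51/0.12·(row2) → -0.34375·a = -2.875, so a = 8.36364.
Then b = (30.3 − 0.135·8.36364) / 0.12 = 243.091.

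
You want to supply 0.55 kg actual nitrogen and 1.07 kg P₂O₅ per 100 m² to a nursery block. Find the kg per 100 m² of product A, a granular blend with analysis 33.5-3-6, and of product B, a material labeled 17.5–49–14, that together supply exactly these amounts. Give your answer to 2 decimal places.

0.52 kg product A, 2.15 kg product B

With a, b = kg per 100 m² of product A and product B:
N: 0.335·a + 0.175·b = 0.55
P₂O₅: 0.03·a + 0.49·b = 1.07
From row1: a = (0.55 − 0.175·b) / 0.335.
Into row2: 0.03·(0.55 − 0.175·b)/0.335 + 0.49·b = 1.07 → b = 2.15198, a = 0.517621.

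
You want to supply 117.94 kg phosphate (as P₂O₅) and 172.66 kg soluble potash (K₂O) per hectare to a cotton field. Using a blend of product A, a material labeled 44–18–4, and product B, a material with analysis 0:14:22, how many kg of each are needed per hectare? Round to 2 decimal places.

52.19 kg product A, 775.33 kg product B

With a, b = kg per hectare of product A and product B:
P₂O₅: 0.18·a + 0.14·b = 117.94
K₂O: 0.04·a + 0.22·b = 172.66
Solving simultaneously: a = 52.1882, b = 775.329.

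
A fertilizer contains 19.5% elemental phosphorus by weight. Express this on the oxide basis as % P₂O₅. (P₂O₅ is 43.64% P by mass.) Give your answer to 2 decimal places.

44.68% P₂O₅

%P₂O₅ = 19.5 / 0.4364 = 44.6838%.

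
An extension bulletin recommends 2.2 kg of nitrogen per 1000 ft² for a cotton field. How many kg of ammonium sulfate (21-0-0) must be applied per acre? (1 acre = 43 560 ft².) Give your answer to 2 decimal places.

Product per 1000 ft² = 2.2 / 21% = 10.4762 kg.
Convert to per acre: 10.4762 × 43.56 = 456.343 kg.

456.34 kg of product per acre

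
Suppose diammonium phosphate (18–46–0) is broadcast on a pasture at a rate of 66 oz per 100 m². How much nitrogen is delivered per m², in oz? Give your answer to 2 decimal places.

0.12 oz N per sq m

nitrogen per 100 m² = 66 × 18% = 11.88 oz.
Convert to per m²: 11.88 × 0.01 = 0.1188 oz.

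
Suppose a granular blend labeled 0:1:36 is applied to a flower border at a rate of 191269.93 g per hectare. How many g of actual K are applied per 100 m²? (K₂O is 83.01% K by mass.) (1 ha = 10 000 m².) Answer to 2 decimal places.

571.58 g K per hundred sq m

K₂O per hectare = 191269.93 × 36% = 68857.2 g.
Elemental K = 68857.2 × 0.8301 = 57158.3 g per hectare.
Convert to per 100 m²: 57158.3 × 0.01 = 571.583 g.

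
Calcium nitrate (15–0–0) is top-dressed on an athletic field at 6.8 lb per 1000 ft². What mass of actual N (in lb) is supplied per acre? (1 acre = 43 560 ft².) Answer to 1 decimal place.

44.4 lb N per acre

nitrogen per 1000 ft² = 6.8 × 15% = 1.02 lb.
Convert to per acre: 1.02 × 43.56 = 44.4312 lb.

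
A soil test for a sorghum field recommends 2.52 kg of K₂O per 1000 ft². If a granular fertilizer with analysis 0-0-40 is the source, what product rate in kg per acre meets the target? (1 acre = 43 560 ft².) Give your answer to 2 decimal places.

Product per 1000 ft² = 2.52 / 40% = 6.3 kg.
Convert to per acre: 6.3 × 43.56 = 274.428 kg.

274.43 kg of product per acre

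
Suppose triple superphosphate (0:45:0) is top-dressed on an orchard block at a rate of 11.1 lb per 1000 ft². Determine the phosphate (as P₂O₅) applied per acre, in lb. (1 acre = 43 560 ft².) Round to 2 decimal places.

P₂O₅ per 1000 ft² = 11.1 × 45% = 4.995 lb.
Convert to per acre: 4.995 × 43.56 = 217.582 lb.

217.58 lb P₂O₅ per acre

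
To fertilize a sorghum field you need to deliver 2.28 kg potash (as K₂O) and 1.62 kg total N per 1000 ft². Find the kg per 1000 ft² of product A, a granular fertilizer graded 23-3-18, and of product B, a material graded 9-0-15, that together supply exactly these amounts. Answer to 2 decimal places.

Let a = kg of product A, b = kg of product B (per 1000 ft²).
K₂O: 0.18·a + 0.15·b = 2.28
N: 0.23·a + 0.09·b = 1.62
Eliminate b: (row1) − 0.15/0.09·(row2) → -0.203333·a = -0.42, so a = 2.06557.
Then b = (1.62 − 0.23·2.06557) / 0.09 = 12.7213.

2.07 kg product A, 12.72 kg product B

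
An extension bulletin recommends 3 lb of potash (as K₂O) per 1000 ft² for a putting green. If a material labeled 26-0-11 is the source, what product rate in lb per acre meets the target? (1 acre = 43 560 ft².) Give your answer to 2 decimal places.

1188.00 lb of product per acre

Product per 1000 ft² = 3 / 11% = 27.2727 lb.
Convert to per acre: 27.2727 × 43.56 = 1188 lb.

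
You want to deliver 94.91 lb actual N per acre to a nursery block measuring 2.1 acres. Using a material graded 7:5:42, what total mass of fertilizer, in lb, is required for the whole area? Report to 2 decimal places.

2847.30 lb

Product per acre = 94.91 / 7% = 1355.86 lb.
Total product = 1355.86 × 2.1 = 2847.3 lb.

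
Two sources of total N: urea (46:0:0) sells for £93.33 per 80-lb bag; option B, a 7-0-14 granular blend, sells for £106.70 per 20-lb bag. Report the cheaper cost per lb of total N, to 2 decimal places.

urea: N per bag = 80 × 46% = 36.8 lb; cost = 93.33 / 36.8 = £2.5361/lb N.
option B: N per bag = 20 × 7% = 1.4 lb; cost = 106.70 / 1.4 = £76.2143/lb N.
urea is cheaper.

£2.54 per lb N (urea)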